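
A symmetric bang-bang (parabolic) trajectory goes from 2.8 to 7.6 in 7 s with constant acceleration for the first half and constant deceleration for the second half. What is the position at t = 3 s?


Symmetric rest-to-rest: each phase covers (pf-p0)/2 in time T/2. 0.5*a*(T/2)^2 = (pf-p0)/2 => a = 4*(pf-p0)/T^2
a = 4*(7.6-2.8)/7^2 = 0.3918
t = 3 is in the acceleration phase (t <= T/2).
p = p0 + 0.5*a*t^2 = 2.8 + 0.5*0.3918*3^2
= 4.5633


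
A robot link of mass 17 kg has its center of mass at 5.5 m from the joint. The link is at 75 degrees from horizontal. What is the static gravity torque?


tau = m*g*L*cos(angle)
= 17 * 9.81 * 5.5 * cos(75 deg)
= 17 * 9.81 * 5.5 * 0.2588
= 237.3979 Nm


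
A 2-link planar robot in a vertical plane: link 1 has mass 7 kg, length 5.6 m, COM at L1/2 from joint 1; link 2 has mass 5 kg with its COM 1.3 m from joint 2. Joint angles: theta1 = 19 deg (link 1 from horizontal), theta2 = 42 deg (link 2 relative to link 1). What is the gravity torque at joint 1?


Horizontal distance from joint 1 to link-1 COM:
  x_c1 = (L1/2)*cos(t1) = 2.8 * 0.9455 = 2.6475 m
Horizontal distance from joint 1 to link-2 COM:
  x_c2 = L1*cos(t1) + Lc2*cos(t1+t2)
       = 5.6*0.9455 + 1.3*0.4848 = 5.9252 m
tau1 = m1*g*x_c1 + m2*g*x_c2
     = 7*9.81*2.6475 + 5*9.81*5.9252
     = 181.8005 + 290.6289
     = 472.4295 Nm


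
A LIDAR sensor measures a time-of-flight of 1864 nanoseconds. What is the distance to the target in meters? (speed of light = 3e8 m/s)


tof = 1864 ns = 1.864e-06 s
dist = c * tof / 2
= 3e8 * 1.864e-06 / 2
= 279.6 m


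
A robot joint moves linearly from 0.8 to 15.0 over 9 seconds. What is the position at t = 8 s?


s = t/T = 8/9 = 0.8889
p(t) = p0 + (pf-p0)*s
= 0.8 + (15.0 - 0.8) * 0.8889
= 13.4222


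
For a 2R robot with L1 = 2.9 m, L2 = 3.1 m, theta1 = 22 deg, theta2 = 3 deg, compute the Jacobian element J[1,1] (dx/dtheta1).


J[1,1] = -L1*sin(t1) - L2*sin(t1+t2)
= -2.9*sin(22) - 3.1*sin(25)
= -2.3965


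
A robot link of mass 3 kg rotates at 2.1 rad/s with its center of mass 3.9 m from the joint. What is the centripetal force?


F = m * omega^2 * r
= 3 * 2.1^2 * 3.9
= 3 * 4.41 * 3.9
= 51.597 N


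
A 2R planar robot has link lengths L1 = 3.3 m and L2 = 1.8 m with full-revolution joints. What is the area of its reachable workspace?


r_max = L1 + L2 = 5.1 m
r_min = |L1 - L2| = 1.5 m
Area = pi*(r_max^2 - r_min^2)
= pi*(26.01 - 2.25)
= pi * 23.76
= 74.6442 m^2


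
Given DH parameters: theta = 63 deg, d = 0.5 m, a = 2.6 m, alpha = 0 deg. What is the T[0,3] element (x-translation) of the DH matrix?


T[0,3] = a * cos(theta)
= 2.6 * cos(63 deg)
= 2.6 * 0.454
= 1.1804


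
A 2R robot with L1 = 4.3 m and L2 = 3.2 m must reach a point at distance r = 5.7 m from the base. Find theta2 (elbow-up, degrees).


cos(theta2) = (r^2 - L1^2 - L2^2) / (2*L1*L2)
cos(theta2) = (32.49 - 18.49 - 10.24) / 27.52
cos(theta2) = 0.136628
theta2 = 82.1472 degrees


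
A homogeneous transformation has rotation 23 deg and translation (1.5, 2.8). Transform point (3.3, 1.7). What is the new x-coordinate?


x' = cos(theta)*px - sin(theta)*py + tx
= 0.9205*3.3 - 0.3907*1.7 + 1.5
= 3.8734


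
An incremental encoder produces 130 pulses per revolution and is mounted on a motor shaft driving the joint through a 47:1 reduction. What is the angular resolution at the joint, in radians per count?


counts per rev = 130
effective counts at joint = 130 * 47 = 6110
resolution = 2*pi / 6110
= 0.001 rad/count


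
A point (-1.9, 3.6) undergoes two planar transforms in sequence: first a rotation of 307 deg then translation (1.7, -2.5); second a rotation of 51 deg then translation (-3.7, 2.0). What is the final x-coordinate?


After transform 1:
x1 = cos(307)*-1.9 - sin(307)*3.6 + 1.7 = 3.4316
y1 = sin(307)*-1.9 + cos(307)*3.6 + -2.5 = 1.1839
After transform 2:
x2 = cos(51)*3.4316 - sin(51)*1.1839 + -3.7
= -2.4605


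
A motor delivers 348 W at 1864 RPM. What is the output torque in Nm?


omega = 1864 * 2*pi/60 = 195.1976 rad/s
tau = P / omega = 348 / 195.1976
= 1.7828 Nm


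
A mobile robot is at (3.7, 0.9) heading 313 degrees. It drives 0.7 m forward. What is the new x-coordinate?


x_new = x0 + d*cos(theta)
= 3.7 + 0.7*cos(313)
= 3.7 + 0.4774
= 4.1774


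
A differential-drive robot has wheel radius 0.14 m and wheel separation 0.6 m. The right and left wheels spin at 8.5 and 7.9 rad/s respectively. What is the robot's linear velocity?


vR = r*wR = 0.14*8.5 = 1.19 m/s
vL = r*wL = 0.14*7.9 = 1.106 m/s
v = (vR+vL)/2 = 1.148 m/s
omega = (vR-vL)/L = 0.14 rad/s
linear velocity = 1.148 m/s


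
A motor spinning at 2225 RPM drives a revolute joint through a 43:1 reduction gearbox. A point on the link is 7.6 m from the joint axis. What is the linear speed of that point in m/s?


omega_motor = 2225 * 2*pi/60 = 233.0015 rad/s
omega_joint = omega_motor / 43 = 5.4186 rad/s
v = omega_joint * r = 5.4186 * 7.6
= 41.1817 m/s


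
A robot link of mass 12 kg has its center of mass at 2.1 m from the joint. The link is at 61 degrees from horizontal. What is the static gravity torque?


tau = m*g*L*cos(angle)
= 12 * 9.81 * 2.1 * cos(61 deg)
= 12 * 9.81 * 2.1 * 0.4848
= 119.8508 Nm


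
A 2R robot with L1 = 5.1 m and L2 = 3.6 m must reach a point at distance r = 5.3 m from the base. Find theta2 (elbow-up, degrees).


cos(theta2) = (r^2 - L1^2 - L2^2) / (2*L1*L2)
cos(theta2) = (28.09 - 26.01 - 12.96) / 36.72
cos(theta2) = -0.296296
theta2 = 107.2353 degrees


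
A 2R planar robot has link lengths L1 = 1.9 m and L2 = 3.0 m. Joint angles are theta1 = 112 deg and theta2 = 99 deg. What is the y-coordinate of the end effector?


Convert angles to radians: theta1 = 1.9548, theta2 = 1.7279
y = L1*sin(theta1) + L2*sin(theta1+theta2)
y = 1.7616 + -1.5451
y = 0.2165


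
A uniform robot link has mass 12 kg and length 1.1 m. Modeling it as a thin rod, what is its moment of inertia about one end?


I = (1/3) * m * L^2
= (1/3) * 12 * 1.1^2
= 0.333333 * 12 * 1.21
= 4.84 kg*m^2


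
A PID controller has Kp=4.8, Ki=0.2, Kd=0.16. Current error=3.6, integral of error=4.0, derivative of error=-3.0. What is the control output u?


u = Kp*e + Ki*int(e) + Kd*de/dt
= 4.8*3.6 + 0.2*4.0 + 0.16*(-3.0)
= 17.28 + 0.8 + -0.48
= 17.6


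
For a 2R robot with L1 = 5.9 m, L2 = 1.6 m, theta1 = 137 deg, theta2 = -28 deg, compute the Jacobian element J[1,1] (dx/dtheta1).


J[1,1] = -L1*sin(t1) - L2*sin(t1+t2)
= -5.9*sin(137) - 1.6*sin(109)
= -5.5366


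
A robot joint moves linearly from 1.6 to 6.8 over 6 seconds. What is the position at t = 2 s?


s = t/T = 2/6 = 0.3333
p(t) = p0 + (pf-p0)*s
= 1.6 + (6.8 - 1.6) * 0.3333
= 3.3333


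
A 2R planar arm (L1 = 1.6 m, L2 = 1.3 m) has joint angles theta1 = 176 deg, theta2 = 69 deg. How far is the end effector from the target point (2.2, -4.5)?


End effector via forward kinematics:
x = L1*cos(t1) + L2*cos(t1+t2) = -2.1455
y = L1*sin(t1) + L2*sin(t1+t2) = -1.0666
Distance to target:
d = sqrt((2.2 - -2.1455)^2 + (-4.5 - -1.0666)^2)
= sqrt(18.8834 + 11.7883)
= 5.5382 m


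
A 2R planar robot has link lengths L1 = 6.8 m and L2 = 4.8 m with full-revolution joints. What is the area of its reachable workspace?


r_max = L1 + L2 = 11.6 m
r_min = |L1 - L2| = 2.0 m
Area = pi*(r_max^2 - r_min^2)
= pi*(134.56 - 4.0)
= pi * 130.56
= 410.1663 m^2


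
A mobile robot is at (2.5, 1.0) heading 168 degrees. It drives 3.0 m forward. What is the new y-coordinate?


y_new = y0 + d*sin(theta)
= 1.0 + 3.0*sin(168)
= 1.0 + 0.6237
= 1.6237


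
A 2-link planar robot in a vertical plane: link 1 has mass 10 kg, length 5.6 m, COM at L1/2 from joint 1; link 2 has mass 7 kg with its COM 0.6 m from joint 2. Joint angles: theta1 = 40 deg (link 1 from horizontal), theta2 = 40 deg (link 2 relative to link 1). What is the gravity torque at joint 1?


Horizontal distance from joint 1 to link-1 COM:
  x_c1 = (L1/2)*cos(t1) = 2.8 * 0.766 = 2.1449 m
Horizontal distance from joint 1 to link-2 COM:
  x_c2 = L1*cos(t1) + Lc2*cos(t1+t2)
       = 5.6*0.766 + 0.6*0.1736 = 4.394 m
tau1 = m1*g*x_c1 + m2*g*x_c2
     = 10*9.81*2.1449 + 7*9.81*4.394
     = 210.4171 + 301.7386
     = 512.1557 Nm


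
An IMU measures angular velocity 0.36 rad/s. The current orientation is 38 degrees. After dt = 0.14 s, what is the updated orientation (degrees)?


delta_theta = w * dt = 0.36 * 0.14 = 0.0504 rad
= 2.8877 deg
theta_new = 38 + 2.8877 = 40.8877 deg


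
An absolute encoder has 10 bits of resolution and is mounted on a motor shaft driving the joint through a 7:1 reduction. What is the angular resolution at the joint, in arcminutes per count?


counts = 2^10 = 1024
effective counts at joint = 1024 * 7 = 7168
resolution = 360*60 / 7168
= 3.0134 arcmin/count


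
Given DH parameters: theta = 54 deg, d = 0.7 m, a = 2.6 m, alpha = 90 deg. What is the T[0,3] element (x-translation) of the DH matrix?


T[0,3] = a * cos(theta)
= 2.6 * cos(54 deg)
= 2.6 * 0.5878
= 1.5282


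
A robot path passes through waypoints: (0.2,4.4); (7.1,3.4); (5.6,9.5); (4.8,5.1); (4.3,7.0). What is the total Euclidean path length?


Segment lengths:
  seg1 = sqrt((6.9)^2 + (-1.0)^2) = 6.9721
  seg2 = sqrt((-1.5)^2 + (6.1)^2) = 6.2817
  seg3 = sqrt((-0.8)^2 + (-4.4)^2) = 4.4721
  seg4 = sqrt((-0.5)^2 + (1.9)^2) = 1.9647
Total = 19.6906


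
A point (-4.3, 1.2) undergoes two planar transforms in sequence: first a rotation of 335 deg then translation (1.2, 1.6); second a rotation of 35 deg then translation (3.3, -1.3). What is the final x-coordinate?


After transform 1:
x1 = cos(335)*-4.3 - sin(335)*1.2 + 1.2 = -2.19
y1 = sin(335)*-4.3 + cos(335)*1.2 + 1.6 = 4.5048
After transform 2:
x2 = cos(35)*-2.19 - sin(35)*4.5048 + 3.3
= -1.0778


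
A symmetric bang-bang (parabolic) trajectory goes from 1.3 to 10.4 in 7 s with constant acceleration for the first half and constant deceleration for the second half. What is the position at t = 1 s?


Symmetric rest-to-rest: each phase covers (pf-p0)/2 in time T/2. 0.5*a*(T/2)^2 = (pf-p0)/2 => a = 4*(pf-p0)/T^2
a = 4*(10.4-1.3)/7^2 = 0.7429
t = 1 is in the acceleration phase (t <= T/2).
p = p0 + 0.5*a*t^2 = 1.3 + 0.5*0.7429*1^2
= 1.6714


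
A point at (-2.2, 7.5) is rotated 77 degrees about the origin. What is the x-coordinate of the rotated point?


x' = x*cos(theta) - y*sin(theta)
cos(77 deg) = 0.225, sin(77 deg) = 0.9744
x' = -2.2 * 0.225 - 7.5 * 0.9744
= -0.4949 - 7.3078
= -7.8027


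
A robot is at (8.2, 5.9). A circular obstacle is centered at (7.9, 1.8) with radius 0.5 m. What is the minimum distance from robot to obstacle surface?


center_dist = sqrt((8.2-7.9)^2 + (5.9-1.8)^2)
= sqrt(0.09 + 16.81)
= 4.111
min_dist = center_dist - radius = 4.111 - 0.5 = 3.611 m


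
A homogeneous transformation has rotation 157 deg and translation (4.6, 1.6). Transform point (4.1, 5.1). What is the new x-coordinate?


x' = cos(theta)*px - sin(theta)*py + tx
= -0.9205*4.1 - 0.3907*5.1 + 4.6
= -1.1668


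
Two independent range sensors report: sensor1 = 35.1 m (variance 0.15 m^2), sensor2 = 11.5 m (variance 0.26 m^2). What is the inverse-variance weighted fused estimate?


w1 = (1/var1) / (1/var1 + 1/var2)
   = 6.6667 / (6.6667 + 3.8462) = 0.6341
w2 = 1 - w1 = 0.3659
fused = w1*s1 + w2*s2 = 22.2585 + 4.2073
= 26.4659 m


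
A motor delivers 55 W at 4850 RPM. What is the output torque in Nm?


omega = 4850 * 2*pi/60 = 507.8908 rad/s
tau = P / omega = 55 / 507.8908
= 0.1083 Nm


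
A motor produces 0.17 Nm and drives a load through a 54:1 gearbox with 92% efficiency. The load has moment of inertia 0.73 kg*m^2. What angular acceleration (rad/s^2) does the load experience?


tau_out = tau_motor * N * eta
= 0.17 * 54 * 0.92 = 8.4456 Nm
alpha = tau_out / I = 8.4456 / 0.73
= 11.5693 rad/s^2


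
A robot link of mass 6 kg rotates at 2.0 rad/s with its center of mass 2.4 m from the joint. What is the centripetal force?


F = m * omega^2 * r
= 6 * 2.0^2 * 2.4
= 6 * 4.0 * 2.4
= 57.6 N


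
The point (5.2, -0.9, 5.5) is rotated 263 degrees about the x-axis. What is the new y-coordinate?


Rotation about x-axis: y' = y*cos(theta) - z*sin(theta)
= -0.9 * -0.1219 - 5.5 * -0.9925
= 5.5687


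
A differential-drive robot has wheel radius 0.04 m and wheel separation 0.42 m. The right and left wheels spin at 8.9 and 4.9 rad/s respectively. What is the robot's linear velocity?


vR = r*wR = 0.04*8.9 = 0.356 m/s
vL = r*wL = 0.04*4.9 = 0.196 m/s
v = (vR+vL)/2 = 0.276 m/s
omega = (vR-vL)/L = 0.381 rad/s
linear velocity = 0.276 m/s


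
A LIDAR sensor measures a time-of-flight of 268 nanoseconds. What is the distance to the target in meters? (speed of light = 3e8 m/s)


tof = 268 ns = 2.68e-07 s
dist = c * tof / 2
= 3e8 * 2.68e-07 / 2
= 40.2 m


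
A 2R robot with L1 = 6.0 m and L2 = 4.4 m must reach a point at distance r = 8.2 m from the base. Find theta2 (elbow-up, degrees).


cos(theta2) = (r^2 - L1^2 - L2^2) / (2*L1*L2)
cos(theta2) = (67.24 - 36.0 - 19.36) / 52.8
cos(theta2) = 0.225
theta2 = 76.9971 degrees


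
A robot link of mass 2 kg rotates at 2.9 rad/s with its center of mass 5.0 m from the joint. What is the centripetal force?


F = m * omega^2 * r
= 2 * 2.9^2 * 5.0
= 2 * 8.41 * 5.0
= 84.1 N


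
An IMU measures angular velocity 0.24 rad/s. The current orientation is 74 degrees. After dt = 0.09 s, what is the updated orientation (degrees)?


delta_theta = w * dt = 0.24 * 0.09 = 0.0216 rad
= 1.2376 deg
theta_new = 74 + 1.2376 = 75.2376 deg


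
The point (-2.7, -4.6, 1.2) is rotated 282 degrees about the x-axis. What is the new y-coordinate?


Rotation about x-axis: y' = y*cos(theta) - z*sin(theta)
= -4.6 * 0.2079 - 1.2 * -0.9781
= 0.2174


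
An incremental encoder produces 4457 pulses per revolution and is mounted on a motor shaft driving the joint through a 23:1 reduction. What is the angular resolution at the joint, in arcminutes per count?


counts per rev = 4457
effective counts at joint = 4457 * 23 = 102511
resolution = 360*60 / 102511
= 0.2107 arcmin/count


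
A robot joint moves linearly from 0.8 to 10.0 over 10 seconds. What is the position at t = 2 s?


s = t/T = 2/10 = 0.2
p(t) = p0 + (pf-p0)*s
= 0.8 + (10.0 - 0.8) * 0.2
= 2.64


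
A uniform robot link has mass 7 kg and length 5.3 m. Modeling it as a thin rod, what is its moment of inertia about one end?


I = (1/3) * m * L^2
= (1/3) * 7 * 5.3^2
= 0.333333 * 7 * 28.09
= 65.5433 kg*m^2


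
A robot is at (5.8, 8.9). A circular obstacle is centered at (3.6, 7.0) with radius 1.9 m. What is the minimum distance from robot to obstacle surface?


center_dist = sqrt((5.8-3.6)^2 + (8.9-7.0)^2)
= sqrt(4.84 + 3.61)
= 2.9069
min_dist = center_dist - radius = 2.9069 - 1.9 = 1.0069 m


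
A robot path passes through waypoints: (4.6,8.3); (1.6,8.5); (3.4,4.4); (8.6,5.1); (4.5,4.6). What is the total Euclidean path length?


Segment lengths:
  seg1 = sqrt((-3.0)^2 + (0.2)^2) = 3.0067
  seg2 = sqrt((1.8)^2 + (-4.1)^2) = 4.4777
  seg3 = sqrt((5.2)^2 + (0.7)^2) = 5.2469
  seg4 = sqrt((-4.1)^2 + (-0.5)^2) = 4.1304
Total = 16.8617


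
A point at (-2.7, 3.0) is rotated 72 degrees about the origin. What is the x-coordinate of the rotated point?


x' = x*cos(theta) - y*sin(theta)
cos(72 deg) = 0.309, sin(72 deg) = 0.9511
x' = -2.7 * 0.309 - 3.0 * 0.9511
= -0.8343 - 2.8532
= -3.6875


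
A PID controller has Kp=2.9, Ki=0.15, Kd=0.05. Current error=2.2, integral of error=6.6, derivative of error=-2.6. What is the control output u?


u = Kp*e + Ki*int(e) + Kd*de/dt
= 2.9*2.2 + 0.15*6.6 + 0.05*(-2.6)
= 6.38 + 0.99 + -0.13
= 7.24


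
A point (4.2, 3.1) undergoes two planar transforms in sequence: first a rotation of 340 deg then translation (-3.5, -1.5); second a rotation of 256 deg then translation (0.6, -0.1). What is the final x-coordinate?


After transform 1:
x1 = cos(340)*4.2 - sin(340)*3.1 + -3.5 = 1.507
y1 = sin(340)*4.2 + cos(340)*3.1 + -1.5 = -0.0234
After transform 2:
x2 = cos(256)*1.507 - sin(256)*-0.0234 + 0.6
= 0.2127


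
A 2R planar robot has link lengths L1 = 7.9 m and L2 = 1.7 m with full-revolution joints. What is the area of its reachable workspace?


r_max = L1 + L2 = 9.6 m
r_min = |L1 - L2| = 6.2 m
Area = pi*(r_max^2 - r_min^2)
= pi*(92.16 - 38.44)
= pi * 53.72
= 168.7664 m^2


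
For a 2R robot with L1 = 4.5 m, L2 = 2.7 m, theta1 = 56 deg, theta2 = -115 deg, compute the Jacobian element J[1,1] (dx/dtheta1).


J[1,1] = -L1*sin(t1) - L2*sin(t1+t2)
= -4.5*sin(56) - 2.7*sin(-59)
= -1.4163


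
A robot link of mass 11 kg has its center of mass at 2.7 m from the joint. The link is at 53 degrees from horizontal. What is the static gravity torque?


tau = m*g*L*cos(angle)
= 11 * 9.81 * 2.7 * cos(53 deg)
= 11 * 9.81 * 2.7 * 0.6018
= 175.343 Nm


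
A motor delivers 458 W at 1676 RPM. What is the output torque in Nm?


omega = 1676 * 2*pi/60 = 175.5103 rad/s
tau = P / omega = 458 / 175.5103
= 2.6095 Nm


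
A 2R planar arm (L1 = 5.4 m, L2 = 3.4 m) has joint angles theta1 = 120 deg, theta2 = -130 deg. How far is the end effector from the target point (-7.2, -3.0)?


End effector via forward kinematics:
x = L1*cos(t1) + L2*cos(t1+t2) = 0.6483
y = L1*sin(t1) + L2*sin(t1+t2) = 4.0861
Distance to target:
d = sqrt((-7.2 - 0.6483)^2 + (-3.0 - 4.0861)^2)
= sqrt(61.5965 + 50.2133)
= 10.574 m


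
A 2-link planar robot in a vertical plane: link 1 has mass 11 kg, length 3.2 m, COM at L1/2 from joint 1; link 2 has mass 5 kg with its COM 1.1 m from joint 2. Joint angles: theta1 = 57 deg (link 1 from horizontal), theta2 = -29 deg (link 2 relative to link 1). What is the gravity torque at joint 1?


Horizontal distance from joint 1 to link-1 COM:
  x_c1 = (L1/2)*cos(t1) = 1.6 * 0.5446 = 0.8714 m
Horizontal distance from joint 1 to link-2 COM:
  x_c2 = L1*cos(t1) + Lc2*cos(t1+t2)
       = 3.2*0.5446 + 1.1*0.8829 = 2.7141 m
tau1 = m1*g*x_c1 + m2*g*x_c2
     = 11*9.81*0.8714 + 5*9.81*2.7141
     = 94.0352 + 133.126
     = 227.1612 Nm


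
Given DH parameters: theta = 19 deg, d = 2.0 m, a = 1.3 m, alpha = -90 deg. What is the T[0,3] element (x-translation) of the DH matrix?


T[0,3] = a * cos(theta)
= 1.3 * cos(19 deg)
= 1.3 * 0.9455
= 1.2292


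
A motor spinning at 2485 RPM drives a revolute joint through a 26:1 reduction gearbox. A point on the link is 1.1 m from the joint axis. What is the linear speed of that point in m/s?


omega_motor = 2485 * 2*pi/60 = 260.2286 rad/s
omega_joint = omega_motor / 26 = 10.0088 rad/s
v = omega_joint * r = 10.0088 * 1.1
= 11.0097 m/s


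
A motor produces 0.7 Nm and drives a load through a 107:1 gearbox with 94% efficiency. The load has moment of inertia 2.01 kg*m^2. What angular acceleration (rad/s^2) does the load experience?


tau_out = tau_motor * N * eta
= 0.7 * 107 * 0.94 = 70.406 Nm
alpha = tau_out / I = 70.406 / 2.01
= 35.0279 rad/s^2


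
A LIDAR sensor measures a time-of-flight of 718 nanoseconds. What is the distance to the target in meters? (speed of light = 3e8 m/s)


tof = 718 ns = 7.18e-07 s
dist = c * tof / 2
= 3e8 * 7.18e-07 / 2
= 107.7 m


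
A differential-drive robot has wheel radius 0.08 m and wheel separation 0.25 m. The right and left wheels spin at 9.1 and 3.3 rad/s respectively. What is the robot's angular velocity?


vR = r*wR = 0.08*9.1 = 0.728 m/s
vL = r*wL = 0.08*3.3 = 0.264 m/s
v = (vR+vL)/2 = 0.496 m/s
omega = (vR-vL)/L = 1.856 rad/s
angular velocity = 1.856 rad/s


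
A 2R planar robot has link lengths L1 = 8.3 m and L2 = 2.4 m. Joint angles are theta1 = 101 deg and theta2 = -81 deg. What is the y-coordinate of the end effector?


Convert angles to radians: theta1 = 1.7628, theta2 = -1.4137
y = L1*sin(theta1) + L2*sin(theta1+theta2)
y = 8.1475 + 0.8208
y = 8.9684


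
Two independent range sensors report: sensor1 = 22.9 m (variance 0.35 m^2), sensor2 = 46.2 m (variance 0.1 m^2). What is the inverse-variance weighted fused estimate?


w1 = (1/var1) / (1/var1 + 1/var2)
   = 2.8571 / (2.8571 + 10.0) = 0.2222
w2 = 1 - w1 = 0.7778
fused = w1*s1 + w2*s2 = 5.0889 + 35.9333
= 41.0222 m


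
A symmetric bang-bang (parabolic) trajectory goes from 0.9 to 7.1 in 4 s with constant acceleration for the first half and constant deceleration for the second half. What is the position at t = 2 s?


Symmetric rest-to-rest: each phase covers (pf-p0)/2 in time T/2. 0.5*a*(T/2)^2 = (pf-p0)/2 => a = 4*(pf-p0)/T^2
a = 4*(7.1-0.9)/4^2 = 1.55
t = 2 is in the acceleration phase (t <= T/2).
p = p0 + 0.5*a*t^2 = 0.9 + 0.5*1.55*2^2
= 4.0


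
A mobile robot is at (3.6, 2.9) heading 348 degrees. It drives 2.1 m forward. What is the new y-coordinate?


y_new = y0 + d*sin(theta)
= 2.9 + 2.1*sin(348)
= 2.9 + -0.4366
= 2.4634


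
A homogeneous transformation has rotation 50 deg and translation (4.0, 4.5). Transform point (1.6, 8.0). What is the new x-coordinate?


x' = cos(theta)*px - sin(theta)*py + tx
= 0.6428*1.6 - 0.766*8.0 + 4.0
= -1.0999


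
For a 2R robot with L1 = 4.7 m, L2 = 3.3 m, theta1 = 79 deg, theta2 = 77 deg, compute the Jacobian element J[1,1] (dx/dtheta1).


J[1,1] = -L1*sin(t1) - L2*sin(t1+t2)
= -4.7*sin(79) - 3.3*sin(156)
= -5.9559


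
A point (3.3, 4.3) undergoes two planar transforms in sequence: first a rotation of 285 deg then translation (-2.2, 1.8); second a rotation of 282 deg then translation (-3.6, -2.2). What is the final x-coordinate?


After transform 1:
x1 = cos(285)*3.3 - sin(285)*4.3 + -2.2 = 2.8076
y1 = sin(285)*3.3 + cos(285)*4.3 + 1.8 = -0.2746
After transform 2:
x2 = cos(282)*2.8076 - sin(282)*-0.2746 + -3.6
= -3.2849


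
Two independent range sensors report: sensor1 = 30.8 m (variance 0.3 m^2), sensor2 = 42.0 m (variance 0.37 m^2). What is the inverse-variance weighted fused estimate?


w1 = (1/var1) / (1/var1 + 1/var2)
   = 3.3333 / (3.3333 + 2.7027) = 0.5522
w2 = 1 - w1 = 0.4478
fused = w1*s1 + w2*s2 = 17.009 + 18.806
= 35.8149 m


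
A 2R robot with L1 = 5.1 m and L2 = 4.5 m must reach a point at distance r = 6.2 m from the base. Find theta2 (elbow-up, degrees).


cos(theta2) = (r^2 - L1^2 - L2^2) / (2*L1*L2)
cos(theta2) = (38.44 - 26.01 - 20.25) / 45.9
cos(theta2) = -0.17037
theta2 = 99.8094 degrees


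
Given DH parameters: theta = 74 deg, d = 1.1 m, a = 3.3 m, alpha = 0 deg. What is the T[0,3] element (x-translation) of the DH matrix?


T[0,3] = a * cos(theta)
= 3.3 * cos(74 deg)
= 3.3 * 0.2756
= 0.9096


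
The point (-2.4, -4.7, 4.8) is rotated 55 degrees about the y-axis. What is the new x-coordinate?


Rotation about y-axis: x' = x*cos(theta) + z*sin(theta)
= -2.4 * 0.5736 + 4.8 * 0.8192
= 2.5553


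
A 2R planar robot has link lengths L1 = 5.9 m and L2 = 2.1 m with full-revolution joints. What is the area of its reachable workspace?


r_max = L1 + L2 = 8.0 m
r_min = |L1 - L2| = 3.8 m
Area = pi*(r_max^2 - r_min^2)
= pi*(64.0 - 14.44)
= pi * 49.56
= 155.6973 m^2


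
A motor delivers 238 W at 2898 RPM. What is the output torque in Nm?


omega = 2898 * 2*pi/60 = 303.4779 rad/s
tau = P / omega = 238 / 303.4779
= 0.7842 Nm


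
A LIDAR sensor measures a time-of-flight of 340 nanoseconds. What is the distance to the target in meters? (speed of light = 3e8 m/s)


tof = 340 ns = 3.4e-07 s
dist = c * tof / 2
= 3e8 * 3.4e-07 / 2
= 51.0 m


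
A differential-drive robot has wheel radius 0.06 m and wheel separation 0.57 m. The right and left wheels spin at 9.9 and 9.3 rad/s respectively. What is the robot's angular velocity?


vR = r*wR = 0.06*9.9 = 0.594 m/s
vL = r*wL = 0.06*9.3 = 0.558 m/s
v = (vR+vL)/2 = 0.576 m/s
omega = (vR-vL)/L = 0.0632 rad/s
angular velocity = 0.0632 rad/s


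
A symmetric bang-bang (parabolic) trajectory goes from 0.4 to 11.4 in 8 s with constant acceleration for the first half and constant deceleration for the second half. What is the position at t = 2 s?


Symmetric rest-to-rest: each phase covers (pf-p0)/2 in time T/2. 0.5*a*(T/2)^2 = (pf-p0)/2 => a = 4*(pf-p0)/T^2
a = 4*(11.4-0.4)/8^2 = 0.6875
t = 2 is in the acceleration phase (t <= T/2).
p = p0 + 0.5*a*t^2 = 0.4 + 0.5*0.6875*2^2
= 1.775


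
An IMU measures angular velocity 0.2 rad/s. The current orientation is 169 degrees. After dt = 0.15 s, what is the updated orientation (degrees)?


delta_theta = w * dt = 0.2 * 0.15 = 0.03 rad
= 1.7189 deg
theta_new = 169 + 1.7189 = 170.7189 deg


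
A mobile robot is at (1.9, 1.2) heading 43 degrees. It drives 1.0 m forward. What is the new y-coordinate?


y_new = y0 + d*sin(theta)
= 1.2 + 1.0*sin(43)
= 1.2 + 0.682
= 1.882


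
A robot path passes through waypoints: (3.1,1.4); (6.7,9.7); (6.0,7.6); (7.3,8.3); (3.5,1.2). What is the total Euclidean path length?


Segment lengths:
  seg1 = sqrt((3.6)^2 + (8.3)^2) = 9.0471
  seg2 = sqrt((-0.7)^2 + (-2.1)^2) = 2.2136
  seg3 = sqrt((1.3)^2 + (0.7)^2) = 1.4765
  seg4 = sqrt((-3.8)^2 + (-7.1)^2) = 8.0529
Total = 20.7901


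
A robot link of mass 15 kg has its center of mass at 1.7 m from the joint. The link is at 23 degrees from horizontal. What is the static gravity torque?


tau = m*g*L*cos(angle)
= 15 * 9.81 * 1.7 * cos(23 deg)
= 15 * 9.81 * 1.7 * 0.9205
= 230.2689 Nm


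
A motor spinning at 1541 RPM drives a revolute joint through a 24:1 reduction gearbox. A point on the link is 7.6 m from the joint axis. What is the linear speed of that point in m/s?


omega_motor = 1541 * 2*pi/60 = 161.3731 rad/s
omega_joint = omega_motor / 24 = 6.7239 rad/s
v = omega_joint * r = 6.7239 * 7.6
= 51.1015 m/s


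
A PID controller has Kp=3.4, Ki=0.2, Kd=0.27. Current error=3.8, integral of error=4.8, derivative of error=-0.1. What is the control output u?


u = Kp*e + Ki*int(e) + Kd*de/dt
= 3.4*3.8 + 0.2*4.8 + 0.27*(-0.1)
= 12.92 + 0.96 + -0.027
= 13.853


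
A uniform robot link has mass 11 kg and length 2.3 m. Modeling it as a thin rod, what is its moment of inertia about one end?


I = (1/3) * m * L^2
= (1/3) * 11 * 2.3^2
= 0.333333 * 11 * 5.29
= 19.3967 kg*m^2


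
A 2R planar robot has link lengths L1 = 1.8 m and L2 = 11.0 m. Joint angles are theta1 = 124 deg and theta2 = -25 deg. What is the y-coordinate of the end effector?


Convert angles to radians: theta1 = 2.1642, theta2 = -0.4363
y = L1*sin(theta1) + L2*sin(theta1+theta2)
y = 1.4923 + 10.8646
y = 12.3568


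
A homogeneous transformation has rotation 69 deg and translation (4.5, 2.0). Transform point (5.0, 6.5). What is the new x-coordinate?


x' = cos(theta)*px - sin(theta)*py + tx
= 0.3584*5.0 - 0.9336*6.5 + 4.5
= 0.2236


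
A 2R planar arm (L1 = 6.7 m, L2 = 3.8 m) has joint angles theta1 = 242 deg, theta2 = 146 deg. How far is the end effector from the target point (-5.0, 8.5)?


End effector via forward kinematics:
x = L1*cos(t1) + L2*cos(t1+t2) = 0.2097
y = L1*sin(t1) + L2*sin(t1+t2) = -4.1318
Distance to target:
d = sqrt((-5.0 - 0.2097)^2 + (8.5 - -4.1318)^2)
= sqrt(27.1414 + 159.5613)
= 13.6639 m


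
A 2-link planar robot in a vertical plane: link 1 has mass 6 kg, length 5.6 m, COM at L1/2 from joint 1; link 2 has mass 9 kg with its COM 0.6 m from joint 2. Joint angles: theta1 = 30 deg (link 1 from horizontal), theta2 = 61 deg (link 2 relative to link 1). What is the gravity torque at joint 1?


Horizontal distance from joint 1 to link-1 COM:
  x_c1 = (L1/2)*cos(t1) = 2.8 * 0.866 = 2.4249 m
Horizontal distance from joint 1 to link-2 COM:
  x_c2 = L1*cos(t1) + Lc2*cos(t1+t2)
       = 5.6*0.866 + 0.6*-0.0175 = 4.8393 m
tau1 = m1*g*x_c1 + m2*g*x_c2
     = 6*9.81*2.4249 + 9*9.81*4.8393
     = 142.7279 + 427.2592
     = 569.9871 Nm


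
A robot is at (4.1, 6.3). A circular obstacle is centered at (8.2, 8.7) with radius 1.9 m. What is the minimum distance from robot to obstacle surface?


center_dist = sqrt((4.1-8.2)^2 + (6.3-8.7)^2)
= sqrt(16.81 + 5.76)
= 4.7508
min_dist = center_dist - radius = 4.7508 - 1.9 = 2.8508 m


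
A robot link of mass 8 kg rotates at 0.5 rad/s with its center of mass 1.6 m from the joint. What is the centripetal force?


F = m * omega^2 * r
= 8 * 0.5^2 * 1.6
= 8 * 0.25 * 1.6
= 3.2 N


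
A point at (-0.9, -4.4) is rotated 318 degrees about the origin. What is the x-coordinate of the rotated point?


x' = x*cos(theta) - y*sin(theta)
cos(318 deg) = 0.7431, sin(318 deg) = -0.6691
x' = -0.9 * 0.7431 - -4.4 * -0.6691
= -0.6688 - 2.9442
= -3.613


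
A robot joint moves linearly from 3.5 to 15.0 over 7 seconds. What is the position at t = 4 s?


s = t/T = 4/7 = 0.5714
p(t) = p0 + (pf-p0)*s
= 3.5 + (15.0 - 3.5) * 0.5714
= 10.0714


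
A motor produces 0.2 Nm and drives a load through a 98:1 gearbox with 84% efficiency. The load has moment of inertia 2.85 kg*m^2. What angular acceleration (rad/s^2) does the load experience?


tau_out = tau_motor * N * eta
= 0.2 * 98 * 0.84 = 16.464 Nm
alpha = tau_out / I = 16.464 / 2.85
= 5.7768 rad/s^2


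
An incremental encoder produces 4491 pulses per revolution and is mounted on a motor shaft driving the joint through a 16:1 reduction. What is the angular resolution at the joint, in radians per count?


counts per rev = 4491
effective counts at joint = 4491 * 16 = 71856
resolution = 2*pi / 71856
= 8.7441e-05 rad/count


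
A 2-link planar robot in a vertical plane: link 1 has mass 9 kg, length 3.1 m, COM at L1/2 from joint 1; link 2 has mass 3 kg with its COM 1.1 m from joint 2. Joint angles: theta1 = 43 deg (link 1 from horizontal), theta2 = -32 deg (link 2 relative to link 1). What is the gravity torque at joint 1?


Horizontal distance from joint 1 to link-1 COM:
  x_c1 = (L1/2)*cos(t1) = 1.55 * 0.7314 = 1.1336 m
Horizontal distance from joint 1 to link-2 COM:
  x_c2 = L1*cos(t1) + Lc2*cos(t1+t2)
       = 3.1*0.7314 + 1.1*0.9816 = 3.347 m
tau1 = m1*g*x_c1 + m2*g*x_c2
     = 9*9.81*1.1336 + 3*9.81*3.347
     = 100.0854 + 98.5018
     = 198.5872 Nm


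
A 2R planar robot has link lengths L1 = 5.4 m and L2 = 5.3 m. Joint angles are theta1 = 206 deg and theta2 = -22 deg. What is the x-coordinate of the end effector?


Convert angles to radians: theta1 = 3.5954, theta2 = -0.384
x = L1*cos(theta1) + L2*cos(theta1+theta2)
x = -4.8535 + -5.2871
x = -10.1406


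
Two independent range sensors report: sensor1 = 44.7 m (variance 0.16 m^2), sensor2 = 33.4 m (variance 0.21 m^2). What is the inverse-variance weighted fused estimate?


w1 = (1/var1) / (1/var1 + 1/var2)
   = 6.25 / (6.25 + 4.7619) = 0.5676
w2 = 1 - w1 = 0.4324
fused = w1*s1 + w2*s2 = 25.3703 + 14.4432
= 39.8135 m


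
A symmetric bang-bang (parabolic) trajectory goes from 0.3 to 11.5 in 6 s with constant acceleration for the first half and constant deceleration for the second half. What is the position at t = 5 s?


Symmetric rest-to-rest: each phase covers (pf-p0)/2 in time T/2. 0.5*a*(T/2)^2 = (pf-p0)/2 => a = 4*(pf-p0)/T^2
a = 4*(11.5-0.3)/6^2 = 1.2444
t = 5 is in the deceleration phase (t > T/2).
p = pf - 0.5*a*(T-t)^2 = 11.5 - 0.5*1.2444*1^2
= 10.8778


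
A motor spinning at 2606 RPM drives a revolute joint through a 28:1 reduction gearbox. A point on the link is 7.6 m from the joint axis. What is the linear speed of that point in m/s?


omega_motor = 2606 * 2*pi/60 = 272.8997 rad/s
omega_joint = omega_motor / 28 = 9.7464 rad/s
v = omega_joint * r = 9.7464 * 7.6
= 74.0728 m/s


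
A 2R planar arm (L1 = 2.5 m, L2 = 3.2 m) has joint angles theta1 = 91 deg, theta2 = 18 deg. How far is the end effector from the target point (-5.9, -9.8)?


End effector via forward kinematics:
x = L1*cos(t1) + L2*cos(t1+t2) = -1.0854
y = L1*sin(t1) + L2*sin(t1+t2) = 5.5253
Distance to target:
d = sqrt((-5.9 - -1.0854)^2 + (-9.8 - 5.5253)^2)
= sqrt(23.1799 + 234.8642)
= 16.0638 m


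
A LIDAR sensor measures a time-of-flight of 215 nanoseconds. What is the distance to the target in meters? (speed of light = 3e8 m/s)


tof = 215 ns = 2.15e-07 s
dist = c * tof / 2
= 3e8 * 2.15e-07 / 2
= 32.25 m


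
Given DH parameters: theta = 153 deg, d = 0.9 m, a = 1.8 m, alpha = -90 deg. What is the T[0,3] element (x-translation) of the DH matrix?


T[0,3] = a * cos(theta)
= 1.8 * cos(153 deg)
= 1.8 * -0.891
= -1.6038


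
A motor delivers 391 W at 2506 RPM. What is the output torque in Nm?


omega = 2506 * 2*pi/60 = 262.4277 rad/s
tau = P / omega = 391 / 262.4277
= 1.4899 Nm


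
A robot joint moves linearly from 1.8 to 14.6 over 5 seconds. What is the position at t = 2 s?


s = t/T = 2/5 = 0.4
p(t) = p0 + (pf-p0)*s
= 1.8 + (14.6 - 1.8) * 0.4
= 6.92


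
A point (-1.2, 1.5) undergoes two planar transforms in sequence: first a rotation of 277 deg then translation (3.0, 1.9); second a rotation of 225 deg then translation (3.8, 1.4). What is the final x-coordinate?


After transform 1:
x1 = cos(277)*-1.2 - sin(277)*1.5 + 3.0 = 4.3426
y1 = sin(277)*-1.2 + cos(277)*1.5 + 1.9 = 3.2739
After transform 2:
x2 = cos(225)*4.3426 - sin(225)*3.2739 + 3.8
= 3.0443


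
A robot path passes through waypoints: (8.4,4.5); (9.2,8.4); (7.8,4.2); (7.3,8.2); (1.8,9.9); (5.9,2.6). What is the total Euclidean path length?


Segment lengths:
  seg1 = sqrt((0.8)^2 + (3.9)^2) = 3.9812
  seg2 = sqrt((-1.4)^2 + (-4.2)^2) = 4.4272
  seg3 = sqrt((-0.5)^2 + (4.0)^2) = 4.0311
  seg4 = sqrt((-5.5)^2 + (1.7)^2) = 5.7567
  seg5 = sqrt((4.1)^2 + (-7.3)^2) = 8.3726
Total = 26.5688


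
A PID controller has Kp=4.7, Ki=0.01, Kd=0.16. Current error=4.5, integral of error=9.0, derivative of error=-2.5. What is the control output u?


u = Kp*e + Ki*int(e) + Kd*de/dt
= 4.7*4.5 + 0.01*9.0 + 0.16*(-2.5)
= 21.15 + 0.09 + -0.4
= 20.84


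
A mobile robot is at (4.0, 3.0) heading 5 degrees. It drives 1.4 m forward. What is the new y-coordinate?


y_new = y0 + d*sin(theta)
= 3.0 + 1.4*sin(5)
= 3.0 + 0.122
= 3.122


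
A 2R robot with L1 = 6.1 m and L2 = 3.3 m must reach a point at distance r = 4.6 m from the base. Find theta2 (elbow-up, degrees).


cos(theta2) = (r^2 - L1^2 - L2^2) / (2*L1*L2)
cos(theta2) = (21.16 - 37.21 - 10.89) / 40.26
cos(theta2) = -0.669151
theta2 = 132.0015 degrees


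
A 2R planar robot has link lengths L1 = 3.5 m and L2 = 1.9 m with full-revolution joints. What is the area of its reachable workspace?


r_max = L1 + L2 = 5.4 m
r_min = |L1 - L2| = 1.6 m
Area = pi*(r_max^2 - r_min^2)
= pi*(29.16 - 2.56)
= pi * 26.6
= 83.5664 m^2


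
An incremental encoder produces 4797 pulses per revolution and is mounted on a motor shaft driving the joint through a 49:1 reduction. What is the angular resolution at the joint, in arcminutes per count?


counts per rev = 4797
effective counts at joint = 4797 * 49 = 235053
resolution = 360*60 / 235053
= 0.0919 arcmin/count


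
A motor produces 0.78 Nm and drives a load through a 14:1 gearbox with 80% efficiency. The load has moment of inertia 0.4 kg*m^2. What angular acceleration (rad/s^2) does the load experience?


tau_out = tau_motor * N * eta
= 0.78 * 14 * 0.8 = 8.736 Nm
alpha = tau_out / I = 8.736 / 0.4
= 21.84 rad/s^2


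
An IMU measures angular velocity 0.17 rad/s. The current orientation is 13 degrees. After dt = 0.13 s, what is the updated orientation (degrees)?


delta_theta = w * dt = 0.17 * 0.13 = 0.0221 rad
= 1.2662 deg
theta_new = 13 + 1.2662 = 14.2662 deg


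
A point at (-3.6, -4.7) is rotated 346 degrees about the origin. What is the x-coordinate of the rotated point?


x' = x*cos(theta) - y*sin(theta)
cos(346 deg) = 0.9703, sin(346 deg) = -0.2419
x' = -3.6 * 0.9703 - -4.7 * -0.2419
= -3.4931 - 1.137
= -4.6301


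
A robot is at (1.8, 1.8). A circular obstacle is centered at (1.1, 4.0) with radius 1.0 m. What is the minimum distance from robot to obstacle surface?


center_dist = sqrt((1.8-1.1)^2 + (1.8-4.0)^2)
= sqrt(0.49 + 4.84)
= 2.3087
min_dist = center_dist - radius = 2.3087 - 1.0 = 1.3087 m


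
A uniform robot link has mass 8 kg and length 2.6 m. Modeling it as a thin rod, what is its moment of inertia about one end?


I = (1/3) * m * L^2
= (1/3) * 8 * 2.6^2
= 0.333333 * 8 * 6.76
= 18.0267 kg*m^2


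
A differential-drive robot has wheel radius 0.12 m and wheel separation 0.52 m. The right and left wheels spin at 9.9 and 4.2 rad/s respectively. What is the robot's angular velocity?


vR = r*wR = 0.12*9.9 = 1.188 m/s
vL = r*wL = 0.12*4.2 = 0.504 m/s
v = (vR+vL)/2 = 0.846 m/s
omega = (vR-vL)/L = 1.3154 rad/s
angular velocity = 1.3154 rad/s


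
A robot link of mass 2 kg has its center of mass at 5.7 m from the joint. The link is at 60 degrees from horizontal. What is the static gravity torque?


tau = m*g*L*cos(angle)
= 2 * 9.81 * 5.7 * cos(60 deg)
= 2 * 9.81 * 5.7 * 0.5
= 55.917 Nm


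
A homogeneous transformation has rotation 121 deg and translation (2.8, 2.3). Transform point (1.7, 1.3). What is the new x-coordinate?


x' = cos(theta)*px - sin(theta)*py + tx
= -0.515*1.7 - 0.8572*1.3 + 2.8
= 0.8101


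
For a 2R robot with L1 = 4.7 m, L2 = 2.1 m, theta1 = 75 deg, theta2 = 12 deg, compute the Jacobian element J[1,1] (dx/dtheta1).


J[1,1] = -L1*sin(t1) - L2*sin(t1+t2)
= -4.7*sin(75) - 2.1*sin(87)
= -6.637


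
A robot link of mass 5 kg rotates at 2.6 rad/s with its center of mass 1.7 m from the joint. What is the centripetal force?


F = m * omega^2 * r
= 5 * 2.6^2 * 1.7
= 5 * 6.76 * 1.7
= 57.46 N


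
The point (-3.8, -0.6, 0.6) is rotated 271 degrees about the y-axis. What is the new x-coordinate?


Rotation about y-axis: x' = x*cos(theta) + z*sin(theta)
= -3.8 * 0.0175 + 0.6 * -0.9998
= -0.6662


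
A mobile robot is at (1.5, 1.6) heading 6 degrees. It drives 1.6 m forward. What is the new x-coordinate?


x_new = x0 + d*cos(theta)
= 1.5 + 1.6*cos(6)
= 1.5 + 1.5912
= 3.0912


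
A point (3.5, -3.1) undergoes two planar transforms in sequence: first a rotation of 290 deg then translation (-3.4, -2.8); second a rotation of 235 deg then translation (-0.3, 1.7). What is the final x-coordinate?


After transform 1:
x1 = cos(290)*3.5 - sin(290)*-3.1 + -3.4 = -5.116
y1 = sin(290)*3.5 + cos(290)*-3.1 + -2.8 = -7.1492
After transform 2:
x2 = cos(235)*-5.116 - sin(235)*-7.1492 + -0.3
= -3.2219


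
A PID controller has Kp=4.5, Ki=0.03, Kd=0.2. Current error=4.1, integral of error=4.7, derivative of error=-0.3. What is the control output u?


u = Kp*e + Ki*int(e) + Kd*de/dt
= 4.5*4.1 + 0.03*4.7 + 0.2*(-0.3)
= 18.45 + 0.141 + -0.06
= 18.531


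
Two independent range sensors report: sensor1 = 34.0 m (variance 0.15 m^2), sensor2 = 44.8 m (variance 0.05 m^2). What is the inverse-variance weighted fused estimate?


w1 = (1/var1) / (1/var1 + 1/var2)
   = 6.6667 / (6.6667 + 20.0) = 0.25
w2 = 1 - w1 = 0.75
fused = w1*s1 + w2*s2 = 8.5 + 33.6
= 42.1 m


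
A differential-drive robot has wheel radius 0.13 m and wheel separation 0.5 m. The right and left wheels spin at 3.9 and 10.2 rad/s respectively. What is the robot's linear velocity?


vR = r*wR = 0.13*3.9 = 0.507 m/s
vL = r*wL = 0.13*10.2 = 1.326 m/s
v = (vR+vL)/2 = 0.9165 m/s
omega = (vR-vL)/L = -1.638 rad/s
linear velocity = 0.9165 m/s


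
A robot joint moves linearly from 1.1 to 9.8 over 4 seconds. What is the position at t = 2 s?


s = t/T = 2/4 = 0.5
p(t) = p0 + (pf-p0)*s
= 1.1 + (9.8 - 1.1) * 0.5
= 5.45


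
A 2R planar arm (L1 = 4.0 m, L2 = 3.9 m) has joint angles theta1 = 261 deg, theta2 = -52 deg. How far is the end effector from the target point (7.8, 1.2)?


End effector via forward kinematics:
x = L1*cos(t1) + L2*cos(t1+t2) = -4.0368
y = L1*sin(t1) + L2*sin(t1+t2) = -5.8415
Distance to target:
d = sqrt((7.8 - -4.0368)^2 + (1.2 - -5.8415)^2)
= sqrt(140.1088 + 49.5829)
= 13.7729 m


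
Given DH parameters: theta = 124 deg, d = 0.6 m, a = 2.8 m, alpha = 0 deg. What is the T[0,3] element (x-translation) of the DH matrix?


T[0,3] = a * cos(theta)
= 2.8 * cos(124 deg)
= 2.8 * -0.5592
= -1.5657


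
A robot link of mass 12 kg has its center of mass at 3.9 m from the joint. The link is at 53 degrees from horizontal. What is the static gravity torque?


tau = m*g*L*cos(angle)
= 12 * 9.81 * 3.9 * cos(53 deg)
= 12 * 9.81 * 3.9 * 0.6018
= 276.2981 Nm
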